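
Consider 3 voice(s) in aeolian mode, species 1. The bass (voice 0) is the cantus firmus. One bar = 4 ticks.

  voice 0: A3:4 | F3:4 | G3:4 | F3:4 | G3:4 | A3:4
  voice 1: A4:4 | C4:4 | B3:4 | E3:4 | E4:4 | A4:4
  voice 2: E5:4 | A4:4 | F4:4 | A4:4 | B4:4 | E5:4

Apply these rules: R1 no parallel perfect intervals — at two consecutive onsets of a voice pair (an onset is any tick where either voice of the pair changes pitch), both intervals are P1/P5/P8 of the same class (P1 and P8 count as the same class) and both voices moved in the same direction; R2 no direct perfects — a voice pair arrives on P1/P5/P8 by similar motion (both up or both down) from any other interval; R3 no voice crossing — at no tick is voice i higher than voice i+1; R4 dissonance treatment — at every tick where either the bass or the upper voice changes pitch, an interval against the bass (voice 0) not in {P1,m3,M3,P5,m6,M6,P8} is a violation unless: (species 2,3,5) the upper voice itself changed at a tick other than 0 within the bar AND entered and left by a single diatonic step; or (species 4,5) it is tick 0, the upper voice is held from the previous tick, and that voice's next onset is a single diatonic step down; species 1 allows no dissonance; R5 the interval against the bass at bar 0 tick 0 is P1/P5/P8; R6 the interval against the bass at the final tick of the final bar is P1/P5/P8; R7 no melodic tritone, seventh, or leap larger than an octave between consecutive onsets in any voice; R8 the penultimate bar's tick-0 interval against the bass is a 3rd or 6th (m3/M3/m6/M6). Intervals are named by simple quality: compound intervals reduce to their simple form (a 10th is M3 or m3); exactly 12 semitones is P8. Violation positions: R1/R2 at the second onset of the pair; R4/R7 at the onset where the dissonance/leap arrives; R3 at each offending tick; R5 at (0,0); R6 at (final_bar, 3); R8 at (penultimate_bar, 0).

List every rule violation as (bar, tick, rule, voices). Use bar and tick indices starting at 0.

(1, 0, R2, (0, 1))
(2, 0, R4, (0, 2))
(3, 0, R3, (0, 1))
(3, 0, R4, (0, 1))
(3, 1, R3, (0, 1))
(3, 2, R3, (0, 1))
(3, 3, R3, (0, 1))
(4, 0, R2, (1, 2))
(5, 0, R1, (1, 2))
(5, 0, R2, (0, 1))
(5, 0, R2, (0, 2))

bar 0: v0=A3 v1=A4 v2=E5 downbeat P5
bar 1: v0=F3 v1=C4 v2=A4 downbeat M3
bar 2: v0=G3 v1=B3 v2=F4 downbeat m7
bar 3: v0=F3 v1=E3 v2=A4 downbeat M3
bar 4: v0=G3 v1=E4 v2=B4 downbeat M3
bar 5: v0=A3 v1=A4 v2=E5 downbeat P5
  -> R2 @ bar 1 tick 0 v(0, 1): A3/A4 P8 -> F3/C4 P5 similar
  -> R4 @ bar 2 tick 0 v(0, 2): G3/F4 m7 untreated
  -> R3 @ bar 3 tick 0 v(0, 1): F3 above E3
  -> R4 @ bar 3 tick 0 v(0, 1): F3/E3 m2 untreated
  -> R3 @ bar 3 tick 1 v(0, 1): F3 above E3
  -> R3 @ bar 3 tick 2 v(0, 1): F3 above E3
  -> R3 @ bar 3 tick 3 v(0, 1): F3 above E3
  -> R2 @ bar 4 tick 0 v(1, 2): E3/A4 P4 -> E4/B4 P5 similar
  -> R1 @ bar 5 tick 0 v(1, 2): E4/B4 P5 -> A4/E5 P5 similar
  -> R2 @ bar 5 tick 0 v(0, 1): G3/E4 M6 -> A3/A4 P8 similar
  -> R2 @ bar 5 tick 0 v(0, 2): G3/B4 M3 -> A3/E5 P5 similar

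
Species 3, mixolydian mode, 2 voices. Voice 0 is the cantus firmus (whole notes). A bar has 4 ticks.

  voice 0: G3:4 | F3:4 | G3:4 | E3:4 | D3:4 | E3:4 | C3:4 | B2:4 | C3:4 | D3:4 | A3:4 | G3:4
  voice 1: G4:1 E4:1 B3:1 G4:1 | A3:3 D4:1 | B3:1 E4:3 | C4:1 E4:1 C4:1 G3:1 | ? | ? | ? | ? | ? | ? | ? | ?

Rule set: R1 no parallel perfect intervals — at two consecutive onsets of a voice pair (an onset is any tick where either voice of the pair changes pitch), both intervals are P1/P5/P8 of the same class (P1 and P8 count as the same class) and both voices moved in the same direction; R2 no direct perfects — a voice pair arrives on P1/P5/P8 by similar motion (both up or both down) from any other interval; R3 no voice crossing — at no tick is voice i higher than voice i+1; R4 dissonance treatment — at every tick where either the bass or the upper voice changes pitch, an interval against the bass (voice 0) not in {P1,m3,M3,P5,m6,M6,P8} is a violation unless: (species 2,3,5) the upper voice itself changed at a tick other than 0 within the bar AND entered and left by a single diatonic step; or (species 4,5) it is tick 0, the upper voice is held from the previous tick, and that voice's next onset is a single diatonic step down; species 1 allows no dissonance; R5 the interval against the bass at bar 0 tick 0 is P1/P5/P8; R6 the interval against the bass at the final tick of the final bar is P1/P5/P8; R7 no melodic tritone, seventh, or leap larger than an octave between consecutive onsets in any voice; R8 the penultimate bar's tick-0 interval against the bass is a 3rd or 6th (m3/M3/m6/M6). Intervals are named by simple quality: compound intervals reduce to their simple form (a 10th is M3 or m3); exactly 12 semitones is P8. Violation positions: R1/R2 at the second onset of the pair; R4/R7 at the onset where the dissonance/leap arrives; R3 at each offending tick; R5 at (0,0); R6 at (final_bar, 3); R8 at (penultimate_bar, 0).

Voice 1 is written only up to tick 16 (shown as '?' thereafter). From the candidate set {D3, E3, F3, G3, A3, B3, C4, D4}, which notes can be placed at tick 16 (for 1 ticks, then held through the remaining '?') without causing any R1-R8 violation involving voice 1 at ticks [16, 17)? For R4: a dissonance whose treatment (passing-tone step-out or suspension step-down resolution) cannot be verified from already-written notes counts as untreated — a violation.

{A3, B3, D4, F3}

D3: violates R2
E3: violates R4
F3: legal
G3: violates R4
A3: legal
B3: legal
C4: violates R4
D4: legal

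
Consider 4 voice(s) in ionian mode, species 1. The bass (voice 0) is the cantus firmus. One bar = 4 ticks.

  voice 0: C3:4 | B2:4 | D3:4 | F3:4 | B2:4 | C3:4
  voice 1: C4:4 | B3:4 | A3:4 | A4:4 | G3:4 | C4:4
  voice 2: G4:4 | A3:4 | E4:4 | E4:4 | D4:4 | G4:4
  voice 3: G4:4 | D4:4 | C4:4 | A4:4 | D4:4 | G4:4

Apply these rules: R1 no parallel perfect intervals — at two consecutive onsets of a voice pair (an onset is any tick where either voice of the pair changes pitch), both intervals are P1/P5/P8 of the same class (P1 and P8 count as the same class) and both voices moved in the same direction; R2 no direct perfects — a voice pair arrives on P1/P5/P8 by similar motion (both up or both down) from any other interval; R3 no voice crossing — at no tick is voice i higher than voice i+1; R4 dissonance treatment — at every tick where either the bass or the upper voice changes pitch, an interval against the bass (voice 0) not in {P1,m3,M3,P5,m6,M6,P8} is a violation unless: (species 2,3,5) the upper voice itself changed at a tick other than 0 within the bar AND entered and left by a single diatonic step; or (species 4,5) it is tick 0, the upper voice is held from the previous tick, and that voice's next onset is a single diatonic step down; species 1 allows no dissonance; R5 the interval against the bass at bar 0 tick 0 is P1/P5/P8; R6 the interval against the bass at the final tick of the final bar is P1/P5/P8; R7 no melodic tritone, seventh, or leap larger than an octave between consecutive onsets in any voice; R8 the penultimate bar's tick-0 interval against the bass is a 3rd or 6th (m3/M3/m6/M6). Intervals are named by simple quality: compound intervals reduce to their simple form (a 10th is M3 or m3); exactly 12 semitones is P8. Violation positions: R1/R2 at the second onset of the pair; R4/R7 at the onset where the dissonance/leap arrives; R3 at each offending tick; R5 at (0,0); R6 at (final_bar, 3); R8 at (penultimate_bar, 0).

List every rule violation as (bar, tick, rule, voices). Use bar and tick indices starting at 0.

(1, 0, R1, (0, 1))
(1, 0, R3, (1, 2))
(1, 0, R4, (0, 2))
(1, 0, R7, (2,))
(1, 1, R3, (1, 2))
(1, 2, R3, (1, 2))
(1, 3, R3, (1, 2))
(2, 0, R3, (2, 3))
(2, 0, R4, (0, 2))
(2, 0, R4, (0, 3))
(2, 1, R3, (2, 3))
(2, 2, R3, (2, 3))
(2, 3, R3, (2, 3))
(3, 0, R2, (1, 3))
(3, 0, R3, (1, 2))
(3, 0, R4, (0, 2))
(3, 1, R3, (1, 2))
(3, 2, R3, (1, 2))
(3, 3, R3, (1, 2))
(4, 0, R2, (1, 2))
(4, 0, R2, (1, 3))
(4, 0, R2, (2, 3))
(4, 0, R7, (0,))
(4, 0, R7, (1,))
(5, 0, R1, (1, 2))
(5, 0, R1, (1, 3))
(5, 0, R1, (2, 3))
(5, 0, R2, (0, 1))
(5, 0, R2, (0, 2))
(5, 0, R2, (0, 3))

bar 0: v0=C3 v1=C4 v2=G4 v3=G4 downbeat P5
bar 1: v0=B2 v1=B3 v2=A3 v3=D4 downbeat m3
bar 2: v0=D3 v1=A3 v2=E4 v3=C4 downbeat m7
bar 3: v0=F3 v1=A4 v2=E4 v3=A4 downbeat M3
bar 4: v0=B2 v1=G3 v2=D4 v3=D4 downbeat m3
bar 5: v0=C3 v1=C4 v2=G4 v3=G4 downbeat P5
  -> R1 @ bar 1 tick 0 v(0, 1): C3/C4 P8 -> B2/B3 P8 similar
  -> R3 @ bar 1 tick 0 v(1, 2): B3 above A3
  -> R4 @ bar 1 tick 0 v(0, 2): B2/A3 m7 untreated
  -> R7 @ bar 1 tick 0 v(2,): G4->A3 leap 10st
  -> R3 @ bar 1 tick 1 v(1, 2): B3 above A3
  -> R3 @ bar 1 tick 2 v(1, 2): B3 above A3
  -> R3 @ bar 1 tick 3 v(1, 2): B3 above A3
  -> R3 @ bar 2 tick 0 v(2, 3): E4 above C4
  -> R4 @ bar 2 tick 0 v(0, 2): D3/E4 M2 untreated
  -> R4 @ bar 2 tick 0 v(0, 3): D3/C4 m7 untreated
  -> R3 @ bar 2 tick 1 v(2, 3): E4 above C4
  -> R3 @ bar 2 tick 2 v(2, 3): E4 above C4
  -> R3 @ bar 2 tick 3 v(2, 3): E4 above C4
  -> R2 @ bar 3 tick 0 v(1, 3): A3/C4 m3 -> A4/A4 P1 similar
  -> R3 @ bar 3 tick 0 v(1, 2): A4 above E4
  -> R4 @ bar 3 tick 0 v(0, 2): F3/E4 M7 untreated
  -> R3 @ bar 3 tick 1 v(1, 2): A4 above E4
  -> R3 @ bar 3 tick 2 v(1, 2): A4 above E4
  -> R3 @ bar 3 tick 3 v(1, 2): A4 above E4
  -> R2 @ bar 4 tick 0 v(1, 2): A4/E4 P4 -> G3/D4 P5 similar
  -> R2 @ bar 4 tick 0 v(1, 3): A4/A4 P1 -> G3/D4 P5 similar
  -> R2 @ bar 4 tick 0 v(2, 3): E4/A4 P4 -> D4/D4 P1 similar
  -> R7 @ bar 4 tick 0 v(0,): F3->B2 leap 6st
  -> R7 @ bar 4 tick 0 v(1,): A4->G3 leap 14st
  -> R1 @ bar 5 tick 0 v(1, 2): G3/D4 P5 -> C4/G4 P5 similar
  -> R1 @ bar 5 tick 0 v(1, 3): G3/D4 P5 -> C4/G4 P5 similar
  -> R1 @ bar 5 tick 0 v(2, 3): D4/D4 P1 -> G4/G4 P1 similar
  -> R2 @ bar 5 tick 0 v(0, 1): B2/G3 m6 -> C3/C4 P8 similar
  -> R2 @ bar 5 tick 0 v(0, 2): B2/D4 m3 -> C3/G4 P5 similar
  -> R2 @ bar 5 tick 0 v(0, 3): B2/D4 m3 -> C3/G4 P5 similar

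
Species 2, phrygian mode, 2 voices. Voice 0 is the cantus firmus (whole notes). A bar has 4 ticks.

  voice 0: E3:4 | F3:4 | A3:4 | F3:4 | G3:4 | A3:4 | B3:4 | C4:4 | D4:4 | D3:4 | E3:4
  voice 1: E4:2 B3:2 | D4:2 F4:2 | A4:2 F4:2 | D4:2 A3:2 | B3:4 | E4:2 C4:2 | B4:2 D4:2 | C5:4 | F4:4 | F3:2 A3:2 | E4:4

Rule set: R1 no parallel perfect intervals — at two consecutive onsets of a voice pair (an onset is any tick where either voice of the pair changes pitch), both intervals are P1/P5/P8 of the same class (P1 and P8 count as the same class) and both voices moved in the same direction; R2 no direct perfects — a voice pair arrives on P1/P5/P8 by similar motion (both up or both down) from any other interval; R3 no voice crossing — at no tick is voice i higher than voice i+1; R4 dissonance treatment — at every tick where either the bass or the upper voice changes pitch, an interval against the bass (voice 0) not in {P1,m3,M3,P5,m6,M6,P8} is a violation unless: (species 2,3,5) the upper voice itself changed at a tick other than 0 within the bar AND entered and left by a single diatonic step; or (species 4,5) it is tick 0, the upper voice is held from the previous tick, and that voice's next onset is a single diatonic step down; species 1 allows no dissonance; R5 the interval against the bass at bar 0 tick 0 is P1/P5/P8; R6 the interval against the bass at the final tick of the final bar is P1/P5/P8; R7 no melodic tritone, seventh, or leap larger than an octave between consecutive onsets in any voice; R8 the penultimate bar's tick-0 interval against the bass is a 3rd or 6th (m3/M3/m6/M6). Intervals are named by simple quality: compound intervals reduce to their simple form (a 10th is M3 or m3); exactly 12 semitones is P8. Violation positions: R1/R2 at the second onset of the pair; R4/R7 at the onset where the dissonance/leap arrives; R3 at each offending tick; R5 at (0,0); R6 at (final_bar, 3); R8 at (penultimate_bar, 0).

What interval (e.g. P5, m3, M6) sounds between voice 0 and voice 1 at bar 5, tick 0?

P5

voice 0=A3 voice 1=E4 -> P5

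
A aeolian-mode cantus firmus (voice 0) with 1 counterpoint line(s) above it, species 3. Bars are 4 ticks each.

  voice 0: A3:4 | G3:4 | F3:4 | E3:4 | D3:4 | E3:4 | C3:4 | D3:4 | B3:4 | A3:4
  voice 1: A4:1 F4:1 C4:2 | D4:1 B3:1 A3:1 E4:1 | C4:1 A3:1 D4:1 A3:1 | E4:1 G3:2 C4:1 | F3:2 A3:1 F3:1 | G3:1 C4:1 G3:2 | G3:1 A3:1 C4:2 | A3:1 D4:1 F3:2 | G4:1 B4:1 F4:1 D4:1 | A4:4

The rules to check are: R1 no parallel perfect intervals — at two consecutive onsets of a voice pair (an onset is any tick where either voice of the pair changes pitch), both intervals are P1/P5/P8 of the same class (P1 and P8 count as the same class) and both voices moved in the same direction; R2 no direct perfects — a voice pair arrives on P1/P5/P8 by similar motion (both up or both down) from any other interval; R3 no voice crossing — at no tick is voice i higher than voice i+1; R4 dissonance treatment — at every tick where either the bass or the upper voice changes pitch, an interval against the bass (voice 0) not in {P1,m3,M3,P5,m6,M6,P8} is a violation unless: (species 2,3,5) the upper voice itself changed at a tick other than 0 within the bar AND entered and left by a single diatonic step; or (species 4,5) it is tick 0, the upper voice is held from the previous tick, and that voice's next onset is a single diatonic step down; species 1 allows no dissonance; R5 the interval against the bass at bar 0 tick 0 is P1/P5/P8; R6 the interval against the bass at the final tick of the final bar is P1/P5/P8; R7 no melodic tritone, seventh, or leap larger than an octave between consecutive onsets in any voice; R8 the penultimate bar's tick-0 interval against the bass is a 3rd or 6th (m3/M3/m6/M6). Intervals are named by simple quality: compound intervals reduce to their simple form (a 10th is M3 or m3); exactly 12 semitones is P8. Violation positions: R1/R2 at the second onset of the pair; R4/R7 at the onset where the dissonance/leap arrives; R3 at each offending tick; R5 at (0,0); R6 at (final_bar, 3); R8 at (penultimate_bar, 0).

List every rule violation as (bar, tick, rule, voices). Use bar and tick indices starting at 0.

(1, 2, R4, (0, 1))
(2, 0, R2, (0, 1))
(8, 0, R7, (1,))
(8, 2, R4, (0, 1))
(8, 2, R7, (1,))

bar 0: v0=A3 v1=A4 downbeat P8
bar 1: v0=G3 v1=D4 downbeat P5
bar 2: v0=F3 v1=C4 downbeat P5
bar 3: v0=E3 v1=E4 downbeat P8
bar 4: v0=D3 v1=F3 downbeat m3
bar 5: v0=E3 v1=G3 downbeat m3
bar 6: v0=C3 v1=G3 downbeat P5
bar 7: v0=D3 v1=A3 downbeat P5
bar 8: v0=B3 v1=G4 downbeat m6
bar 9: v0=A3 v1=A4 downbeat P8
  -> R4 @ bar 1 tick 2 v(0, 1): G3/A3 M2 untreated
  -> R2 @ bar 2 tick 0 v(0, 1): G3/E4 M6 -> F3/C4 P5 similar
  -> R7 @ bar 8 tick 0 v(1,): F3->G4 leap 14st
  -> R4 @ bar 8 tick 2 v(0, 1): B3/F4 TT untreated
  -> R7 @ bar 8 tick 2 v(1,): B4->F4 leap 6st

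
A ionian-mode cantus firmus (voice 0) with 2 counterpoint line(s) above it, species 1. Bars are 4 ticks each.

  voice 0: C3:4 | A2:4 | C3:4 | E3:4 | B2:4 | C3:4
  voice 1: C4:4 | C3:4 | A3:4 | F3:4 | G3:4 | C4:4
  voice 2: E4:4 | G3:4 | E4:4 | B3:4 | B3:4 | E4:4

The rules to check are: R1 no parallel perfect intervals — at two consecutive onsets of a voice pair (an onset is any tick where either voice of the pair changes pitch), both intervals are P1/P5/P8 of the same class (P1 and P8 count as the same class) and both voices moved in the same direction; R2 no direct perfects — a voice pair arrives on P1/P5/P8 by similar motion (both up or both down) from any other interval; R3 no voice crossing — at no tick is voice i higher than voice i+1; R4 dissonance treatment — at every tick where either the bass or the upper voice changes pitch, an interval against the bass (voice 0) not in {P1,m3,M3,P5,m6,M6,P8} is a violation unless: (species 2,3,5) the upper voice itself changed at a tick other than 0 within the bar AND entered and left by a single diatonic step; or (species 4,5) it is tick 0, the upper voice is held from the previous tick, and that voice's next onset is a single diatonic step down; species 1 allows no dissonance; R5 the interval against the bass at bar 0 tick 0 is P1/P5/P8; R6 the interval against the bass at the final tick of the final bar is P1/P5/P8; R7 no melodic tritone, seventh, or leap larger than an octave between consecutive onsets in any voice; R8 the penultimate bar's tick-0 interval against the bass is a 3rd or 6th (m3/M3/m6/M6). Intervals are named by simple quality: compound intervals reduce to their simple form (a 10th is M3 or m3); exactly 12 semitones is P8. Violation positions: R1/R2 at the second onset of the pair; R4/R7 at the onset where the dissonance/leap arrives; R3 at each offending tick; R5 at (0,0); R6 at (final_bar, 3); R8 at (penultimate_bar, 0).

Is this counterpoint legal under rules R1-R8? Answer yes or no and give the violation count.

bar 0: v0=C3 v1=C4 v2=E4 (M3)
bar 1: v0=A2 v1=C3 v2=G3 (m7)
bar 2: v0=C3 v1=A3 v2=E4 (M3)
bar 3: v0=E3 v1=F3 v2=B3 (P5)
bar 4: v0=B2 v1=G3 v2=B3 (P8)
bar 5: v0=C3 v1=C4 v2=E4 (M3)
  R5 @ bar0.0: opens on M3
  R2 @ bar1.0: C4/E4 M3 -> C3/G3 P5 similar
  R4 @ bar1.0: A2/G3 m7 untreated
  R1 @ bar2.0: C3/G3 P5 -> A3/E4 P5 similar
  R4 @ bar3.0: E3/F3 m2 untreated
  R8 @ bar4.0: penult P8 not 3rd/6th
  R2 @ bar5.0: B2/G3 m6 -> C3/C4 P8 similar
  R6 @ bar5.3: closes on M3

No (8 violations)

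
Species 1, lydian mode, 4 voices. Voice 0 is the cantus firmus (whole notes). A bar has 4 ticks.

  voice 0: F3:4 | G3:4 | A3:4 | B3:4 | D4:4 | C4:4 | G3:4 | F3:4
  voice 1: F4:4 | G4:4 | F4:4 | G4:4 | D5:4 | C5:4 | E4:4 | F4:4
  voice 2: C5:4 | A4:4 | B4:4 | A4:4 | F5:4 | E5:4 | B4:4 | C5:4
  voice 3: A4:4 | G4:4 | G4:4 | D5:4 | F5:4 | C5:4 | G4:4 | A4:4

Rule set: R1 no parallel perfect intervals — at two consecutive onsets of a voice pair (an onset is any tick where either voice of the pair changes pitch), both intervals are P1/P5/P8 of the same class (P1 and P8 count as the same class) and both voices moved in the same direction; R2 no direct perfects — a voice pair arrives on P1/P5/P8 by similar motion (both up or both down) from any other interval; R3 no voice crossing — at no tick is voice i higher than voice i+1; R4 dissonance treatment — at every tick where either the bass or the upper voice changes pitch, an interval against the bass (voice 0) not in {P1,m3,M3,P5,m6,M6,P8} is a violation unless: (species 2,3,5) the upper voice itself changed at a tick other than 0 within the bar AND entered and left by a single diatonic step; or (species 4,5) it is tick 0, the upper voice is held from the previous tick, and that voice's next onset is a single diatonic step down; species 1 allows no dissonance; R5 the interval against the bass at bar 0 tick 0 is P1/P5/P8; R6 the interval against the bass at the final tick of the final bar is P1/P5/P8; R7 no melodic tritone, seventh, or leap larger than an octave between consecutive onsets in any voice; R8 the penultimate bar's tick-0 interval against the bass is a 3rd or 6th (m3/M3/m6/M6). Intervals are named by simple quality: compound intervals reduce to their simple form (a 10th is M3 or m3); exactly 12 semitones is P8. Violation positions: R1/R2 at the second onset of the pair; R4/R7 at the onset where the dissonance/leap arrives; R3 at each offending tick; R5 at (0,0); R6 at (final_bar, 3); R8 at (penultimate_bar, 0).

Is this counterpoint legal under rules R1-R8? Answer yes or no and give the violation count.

No (41 violations)

bar 0: v0=F3 v1=F4 v2=C5 v3=A4 (M3)
bar 1: v0=G3 v1=G4 v2=A4 v3=G4 (P8)
bar 2: v0=A3 v1=F4 v2=B4 v3=G4 (m7)
bar 3: v0=B3 v1=G4 v2=A4 v3=D5 (m3)
bar 4: v0=D4 v1=D5 v2=F5 v3=F5 (m3)
bar 5: v0=C4 v1=C5 v2=E5 v3=C5 (P8)
bar 6: v0=G3 v1=E4 v2=B4 v3=G4 (P8)
bar 7: v0=F3 v1=F4 v2=C5 v3=A4 (M3)
  R3 @ bar0.0: C5 above A4
  R5 @ bar0.0: opens on M3
  R3 @ bar0.1: C5 above A4
  R3 @ bar0.2: C5 above A4
  R3 @ bar0.3: C5 above A4
  R1 @ bar1.0: F3/F4 P8 -> G3/G4 P8 similar
  R3 @ bar1.0: A4 above G4
  R4 @ bar1.0: G3/A4 M2 untreated
  R3 @ bar1.1: A4 above G4
  R3 @ bar1.2: A4 above G4
  R3 @ bar1.3: A4 above G4
  R3 @ bar2.0: B4 above G4
  R4 @ bar2.0: A3/B4 M2 untreated
  R4 @ bar2.0: A3/G4 m7 untreated
  R3 @ bar2.1: B4 above G4
  R3 @ bar2.2: B4 above G4
  R3 @ bar2.3: B4 above G4
  R2 @ bar3.0: F4/G4 M2 -> G4/D5 P5 similar
  R4 @ bar3.0: B3/A4 m7 untreated
  R2 @ bar4.0: B3/G4 m6 -> D4/D5 P8 similar
  R2 @ bar4.0: A4/D5 P4 -> F5/F5 P1 similar
  R1 @ bar5.0: D4/D5 P8 -> C4/C5 P8 similar
  R2 @ bar5.0: D4/F5 m3 -> C4/C5 P8 similar
  R2 @ bar5.0: D5/F5 m3 -> C5/C5 P1 similar
  R3 @ bar5.0: E5 above C5
  R3 @ bar5.1: E5 above C5
  R3 @ bar5.2: E5 above C5
  R3 @ bar5.3: E5 above C5
  R1 @ bar6.0: C4/C5 P8 -> G3/G4 P8 similar
  R2 @ bar6.0: C5/E5 M3 -> E4/B4 P5 similar
  R3 @ bar6.0: B4 above G4
  R8 @ bar6.0: penult P8 not 3rd/6th
  R3 @ bar6.1: B4 above G4
  R3 @ bar6.2: B4 above G4
  R3 @ bar6.3: B4 above G4
  R1 @ bar7.0: E4/B4 P5 -> F4/C5 P5 similar
  R3 @ bar7.0: C5 above A4
  R3 @ bar7.1: C5 above A4
  R3 @ bar7.2: C5 above A4
  R3 @ bar7.3: C5 above A4
  R6 @ bar7.3: closes on M3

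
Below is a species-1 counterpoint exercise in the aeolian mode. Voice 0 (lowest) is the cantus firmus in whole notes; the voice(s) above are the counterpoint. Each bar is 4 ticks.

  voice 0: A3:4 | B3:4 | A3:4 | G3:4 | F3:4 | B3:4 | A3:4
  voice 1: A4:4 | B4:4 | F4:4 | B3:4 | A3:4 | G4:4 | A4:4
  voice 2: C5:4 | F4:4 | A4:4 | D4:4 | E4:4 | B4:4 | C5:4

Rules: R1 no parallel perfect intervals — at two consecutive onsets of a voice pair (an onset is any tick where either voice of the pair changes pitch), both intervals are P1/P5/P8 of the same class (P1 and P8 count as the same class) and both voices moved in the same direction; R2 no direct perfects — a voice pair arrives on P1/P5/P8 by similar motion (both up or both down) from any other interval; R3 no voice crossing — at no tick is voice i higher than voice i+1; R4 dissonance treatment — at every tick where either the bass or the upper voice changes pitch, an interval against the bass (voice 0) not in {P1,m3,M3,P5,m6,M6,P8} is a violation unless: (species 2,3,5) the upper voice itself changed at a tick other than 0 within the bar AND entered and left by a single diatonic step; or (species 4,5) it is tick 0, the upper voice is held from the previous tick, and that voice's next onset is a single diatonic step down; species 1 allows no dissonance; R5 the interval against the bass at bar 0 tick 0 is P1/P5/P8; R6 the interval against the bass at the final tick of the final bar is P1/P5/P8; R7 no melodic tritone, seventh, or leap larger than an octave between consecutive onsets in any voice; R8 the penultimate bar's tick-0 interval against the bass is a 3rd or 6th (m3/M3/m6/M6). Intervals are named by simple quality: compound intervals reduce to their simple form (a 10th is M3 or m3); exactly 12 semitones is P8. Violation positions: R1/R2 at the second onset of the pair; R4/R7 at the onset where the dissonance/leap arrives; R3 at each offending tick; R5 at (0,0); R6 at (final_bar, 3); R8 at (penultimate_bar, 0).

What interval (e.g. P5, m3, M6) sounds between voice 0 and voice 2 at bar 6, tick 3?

m3

voice 0=A3 voice 2=C5 -> m3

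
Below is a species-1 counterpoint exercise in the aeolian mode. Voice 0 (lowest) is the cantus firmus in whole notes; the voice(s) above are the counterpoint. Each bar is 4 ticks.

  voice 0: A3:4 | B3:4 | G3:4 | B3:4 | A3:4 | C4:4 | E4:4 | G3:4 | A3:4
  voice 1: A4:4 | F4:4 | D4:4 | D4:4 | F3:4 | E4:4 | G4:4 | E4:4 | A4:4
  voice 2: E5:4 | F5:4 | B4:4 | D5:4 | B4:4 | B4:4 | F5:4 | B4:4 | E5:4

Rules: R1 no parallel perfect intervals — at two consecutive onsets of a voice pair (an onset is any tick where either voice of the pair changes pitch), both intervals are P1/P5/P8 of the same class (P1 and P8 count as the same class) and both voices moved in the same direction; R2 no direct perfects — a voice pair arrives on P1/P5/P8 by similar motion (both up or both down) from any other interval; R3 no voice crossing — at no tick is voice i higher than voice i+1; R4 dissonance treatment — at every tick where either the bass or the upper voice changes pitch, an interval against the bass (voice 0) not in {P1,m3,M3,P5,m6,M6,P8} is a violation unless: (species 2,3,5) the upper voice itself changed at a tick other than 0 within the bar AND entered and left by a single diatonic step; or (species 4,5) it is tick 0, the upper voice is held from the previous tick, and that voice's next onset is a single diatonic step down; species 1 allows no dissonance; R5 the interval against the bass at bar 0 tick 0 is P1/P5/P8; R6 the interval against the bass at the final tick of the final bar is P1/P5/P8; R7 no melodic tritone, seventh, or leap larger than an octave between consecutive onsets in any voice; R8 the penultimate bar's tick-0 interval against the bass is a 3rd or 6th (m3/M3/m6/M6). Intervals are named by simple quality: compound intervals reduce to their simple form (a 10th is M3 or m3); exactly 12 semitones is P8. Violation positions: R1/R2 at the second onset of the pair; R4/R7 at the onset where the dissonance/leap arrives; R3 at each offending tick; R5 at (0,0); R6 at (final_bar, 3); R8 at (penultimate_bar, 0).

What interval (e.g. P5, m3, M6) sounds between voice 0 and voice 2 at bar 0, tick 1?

P5

voice 0=A3 voice 2=E5 -> P5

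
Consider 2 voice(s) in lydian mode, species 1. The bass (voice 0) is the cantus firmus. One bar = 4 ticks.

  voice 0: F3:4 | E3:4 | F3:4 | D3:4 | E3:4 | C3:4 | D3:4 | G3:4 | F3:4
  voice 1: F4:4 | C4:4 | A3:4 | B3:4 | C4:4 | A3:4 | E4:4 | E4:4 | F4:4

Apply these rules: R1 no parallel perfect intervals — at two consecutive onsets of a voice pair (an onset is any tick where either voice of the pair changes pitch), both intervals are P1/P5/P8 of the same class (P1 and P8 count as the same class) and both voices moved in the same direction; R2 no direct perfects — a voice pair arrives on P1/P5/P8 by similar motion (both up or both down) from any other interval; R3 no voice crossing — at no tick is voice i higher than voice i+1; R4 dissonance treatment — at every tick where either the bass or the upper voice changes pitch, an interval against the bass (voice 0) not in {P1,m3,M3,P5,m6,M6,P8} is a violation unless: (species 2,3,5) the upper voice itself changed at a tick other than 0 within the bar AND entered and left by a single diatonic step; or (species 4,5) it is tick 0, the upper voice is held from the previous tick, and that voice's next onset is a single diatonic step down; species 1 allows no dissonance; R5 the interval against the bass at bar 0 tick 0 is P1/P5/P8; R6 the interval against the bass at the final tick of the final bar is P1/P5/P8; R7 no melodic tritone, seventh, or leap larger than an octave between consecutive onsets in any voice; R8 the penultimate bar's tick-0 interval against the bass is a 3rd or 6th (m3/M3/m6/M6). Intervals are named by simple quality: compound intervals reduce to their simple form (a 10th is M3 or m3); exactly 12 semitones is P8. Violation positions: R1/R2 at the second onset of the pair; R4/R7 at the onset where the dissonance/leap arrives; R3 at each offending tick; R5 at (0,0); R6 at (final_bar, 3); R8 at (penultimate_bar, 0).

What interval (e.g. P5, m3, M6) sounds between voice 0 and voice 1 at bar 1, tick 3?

m6

voice 0=E3 voice 1=C4 -> m6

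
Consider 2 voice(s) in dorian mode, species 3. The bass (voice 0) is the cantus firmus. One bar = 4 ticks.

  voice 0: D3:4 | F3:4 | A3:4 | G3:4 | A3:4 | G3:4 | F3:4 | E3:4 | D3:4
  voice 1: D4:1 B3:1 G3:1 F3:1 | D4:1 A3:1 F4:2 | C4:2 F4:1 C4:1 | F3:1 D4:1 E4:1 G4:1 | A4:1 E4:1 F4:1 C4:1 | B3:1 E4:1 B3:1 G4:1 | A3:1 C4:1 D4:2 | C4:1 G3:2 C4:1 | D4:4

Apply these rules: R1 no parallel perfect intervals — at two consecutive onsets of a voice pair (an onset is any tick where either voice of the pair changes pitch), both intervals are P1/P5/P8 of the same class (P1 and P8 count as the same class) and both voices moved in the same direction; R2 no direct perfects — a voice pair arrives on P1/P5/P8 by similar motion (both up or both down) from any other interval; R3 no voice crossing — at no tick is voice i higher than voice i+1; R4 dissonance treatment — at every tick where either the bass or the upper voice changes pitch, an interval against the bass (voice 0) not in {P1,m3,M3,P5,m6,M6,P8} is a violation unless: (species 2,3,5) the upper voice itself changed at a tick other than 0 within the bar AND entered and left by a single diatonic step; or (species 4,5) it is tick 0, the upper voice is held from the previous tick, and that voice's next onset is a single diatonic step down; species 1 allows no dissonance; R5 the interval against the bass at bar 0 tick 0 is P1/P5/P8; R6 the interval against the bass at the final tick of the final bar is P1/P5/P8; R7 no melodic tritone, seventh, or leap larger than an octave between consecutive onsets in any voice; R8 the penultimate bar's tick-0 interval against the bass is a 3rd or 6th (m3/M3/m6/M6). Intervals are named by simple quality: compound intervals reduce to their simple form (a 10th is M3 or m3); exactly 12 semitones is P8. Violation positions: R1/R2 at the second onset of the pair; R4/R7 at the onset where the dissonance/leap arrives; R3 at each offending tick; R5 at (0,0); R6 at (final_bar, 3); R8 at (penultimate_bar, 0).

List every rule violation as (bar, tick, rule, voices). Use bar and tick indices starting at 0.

bar 0: v0=D3 v1=D4 downbeat P8
bar 1: v0=F3 v1=D4 downbeat M6
bar 2: v0=A3 v1=C4 downbeat m3
bar 3: v0=G3 v1=F3 downbeat M2
bar 4: v0=A3 v1=A4 downbeat P8
bar 5: v0=G3 v1=B3 downbeat M3
bar 6: v0=F3 v1=A3 downbeat M3
bar 7: v0=E3 v1=C4 downbeat m6
bar 8: v0=D3 v1=D4 downbeat P8
  -> R4 @ bar 0 tick 2 v(0, 1): D3/G3 P4 untreated
  -> R3 @ bar 3 tick 0 v(0, 1): G3 above F3
  -> R4 @ bar 3 tick 0 v(0, 1): G3/F3 M2 untreated
  -> R1 @ bar 4 tick 0 v(0, 1): G3/G4 P8 -> A3/A4 P8 similar
  -> R7 @ bar 6 tick 0 v(1,): G4->A3 leap 10st

(0, 2, R4, (0, 1))
(3, 0, R3, (0, 1))
(3, 0, R4, (0, 1))
(4, 0, R1, (0, 1))
(6, 0, R7, (1,))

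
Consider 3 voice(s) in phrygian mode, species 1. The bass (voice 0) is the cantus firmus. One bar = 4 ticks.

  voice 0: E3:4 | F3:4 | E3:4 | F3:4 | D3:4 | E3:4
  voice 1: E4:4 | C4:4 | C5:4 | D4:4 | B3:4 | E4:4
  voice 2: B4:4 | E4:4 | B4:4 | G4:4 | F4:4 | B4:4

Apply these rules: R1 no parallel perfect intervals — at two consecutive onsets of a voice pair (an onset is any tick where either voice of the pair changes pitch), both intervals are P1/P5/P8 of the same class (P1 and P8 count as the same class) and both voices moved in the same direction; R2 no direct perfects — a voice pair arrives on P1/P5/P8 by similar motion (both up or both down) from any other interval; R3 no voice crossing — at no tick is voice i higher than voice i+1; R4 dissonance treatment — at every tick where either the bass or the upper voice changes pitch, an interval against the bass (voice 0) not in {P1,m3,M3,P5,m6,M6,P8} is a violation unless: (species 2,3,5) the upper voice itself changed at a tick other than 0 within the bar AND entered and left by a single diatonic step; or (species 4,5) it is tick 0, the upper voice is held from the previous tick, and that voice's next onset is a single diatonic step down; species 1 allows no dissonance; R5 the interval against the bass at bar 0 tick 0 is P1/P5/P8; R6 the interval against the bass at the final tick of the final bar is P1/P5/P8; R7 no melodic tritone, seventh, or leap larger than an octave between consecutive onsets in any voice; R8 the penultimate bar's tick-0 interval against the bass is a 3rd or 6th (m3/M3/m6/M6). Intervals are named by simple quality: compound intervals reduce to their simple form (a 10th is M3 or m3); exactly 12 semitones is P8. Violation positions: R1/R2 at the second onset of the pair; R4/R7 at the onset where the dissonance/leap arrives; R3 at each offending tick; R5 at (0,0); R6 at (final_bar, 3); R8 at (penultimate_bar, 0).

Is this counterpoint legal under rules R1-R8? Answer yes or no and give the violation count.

bar 0: v0=E3 v1=E4 v2=B4 (P5)
bar 1: v0=F3 v1=C4 v2=E4 (M7)
bar 2: v0=E3 v1=C5 v2=B4 (P5)
bar 3: v0=F3 v1=D4 v2=G4 (M2)
bar 4: v0=D3 v1=B3 v2=F4 (m3)
bar 5: v0=E3 v1=E4 v2=B4 (P5)
  R4 @ bar1.0: F3/E4 M7 untreated
  R3 @ bar2.0: C5 above B4
  R3 @ bar2.1: C5 above B4
  R3 @ bar2.2: C5 above B4
  R3 @ bar2.3: C5 above B4
  R4 @ bar3.0: F3/G4 M2 untreated
  R7 @ bar3.0: C5->D4 leap 10st
  R2 @ bar5.0: D3/B3 M6 -> E3/E4 P8 similar
  R2 @ bar5.0: D3/F4 m3 -> E3/B4 P5 similar
  R2 @ bar5.0: B3/F4 TT -> E4/B4 P5 similar
  R7 @ bar5.0: F4->B4 leap 6st

No (11 violations)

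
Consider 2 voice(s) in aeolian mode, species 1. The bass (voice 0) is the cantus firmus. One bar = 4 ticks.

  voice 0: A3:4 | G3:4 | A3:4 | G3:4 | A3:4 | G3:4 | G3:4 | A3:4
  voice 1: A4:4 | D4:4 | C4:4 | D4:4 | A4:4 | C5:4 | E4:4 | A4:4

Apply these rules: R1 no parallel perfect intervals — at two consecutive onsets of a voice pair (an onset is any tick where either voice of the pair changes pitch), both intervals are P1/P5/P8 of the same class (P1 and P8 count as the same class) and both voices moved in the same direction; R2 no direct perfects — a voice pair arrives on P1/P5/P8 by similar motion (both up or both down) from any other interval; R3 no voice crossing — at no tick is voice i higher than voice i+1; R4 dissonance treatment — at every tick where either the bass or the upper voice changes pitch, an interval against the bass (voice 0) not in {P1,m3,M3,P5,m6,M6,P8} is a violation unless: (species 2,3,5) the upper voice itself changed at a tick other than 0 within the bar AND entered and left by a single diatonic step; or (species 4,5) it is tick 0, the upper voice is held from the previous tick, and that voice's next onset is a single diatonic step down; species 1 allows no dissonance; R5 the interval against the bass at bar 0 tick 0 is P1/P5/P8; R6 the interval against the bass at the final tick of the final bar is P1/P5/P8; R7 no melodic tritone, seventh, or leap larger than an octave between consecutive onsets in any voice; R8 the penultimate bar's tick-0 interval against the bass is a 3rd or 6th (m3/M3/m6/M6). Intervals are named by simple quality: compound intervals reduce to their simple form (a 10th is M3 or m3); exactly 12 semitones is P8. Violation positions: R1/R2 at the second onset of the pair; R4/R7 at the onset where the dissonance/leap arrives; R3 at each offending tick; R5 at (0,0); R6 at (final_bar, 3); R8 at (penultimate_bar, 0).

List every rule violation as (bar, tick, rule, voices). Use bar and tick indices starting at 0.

bar 0: v0=A3 v1=A4 downbeat P8
bar 1: v0=G3 v1=D4 downbeat P5
bar 2: v0=A3 v1=C4 downbeat m3
bar 3: v0=G3 v1=D4 downbeat P5
bar 4: v0=A3 v1=A4 downbeat P8
bar 5: v0=G3 v1=C5 downbeat P4
bar 6: v0=G3 v1=E4 downbeat M6
bar 7: v0=A3 v1=A4 downbeat P8
  -> R2 @ bar 1 tick 0 v(0, 1): A3/A4 P8 -> G3/D4 P5 similar
  -> R2 @ bar 4 tick 0 v(0, 1): G3/D4 P5 -> A3/A4 P8 similar
  -> R4 @ bar 5 tick 0 v(0, 1): G3/C5 P4 untreated
  -> R2 @ bar 7 tick 0 v(0, 1): G3/E4 M6 -> A3/A4 P8 similar

(1, 0, R2, (0, 1))
(4, 0, R2, (0, 1))
(5, 0, R4, (0, 1))
(7, 0, R2, (0, 1))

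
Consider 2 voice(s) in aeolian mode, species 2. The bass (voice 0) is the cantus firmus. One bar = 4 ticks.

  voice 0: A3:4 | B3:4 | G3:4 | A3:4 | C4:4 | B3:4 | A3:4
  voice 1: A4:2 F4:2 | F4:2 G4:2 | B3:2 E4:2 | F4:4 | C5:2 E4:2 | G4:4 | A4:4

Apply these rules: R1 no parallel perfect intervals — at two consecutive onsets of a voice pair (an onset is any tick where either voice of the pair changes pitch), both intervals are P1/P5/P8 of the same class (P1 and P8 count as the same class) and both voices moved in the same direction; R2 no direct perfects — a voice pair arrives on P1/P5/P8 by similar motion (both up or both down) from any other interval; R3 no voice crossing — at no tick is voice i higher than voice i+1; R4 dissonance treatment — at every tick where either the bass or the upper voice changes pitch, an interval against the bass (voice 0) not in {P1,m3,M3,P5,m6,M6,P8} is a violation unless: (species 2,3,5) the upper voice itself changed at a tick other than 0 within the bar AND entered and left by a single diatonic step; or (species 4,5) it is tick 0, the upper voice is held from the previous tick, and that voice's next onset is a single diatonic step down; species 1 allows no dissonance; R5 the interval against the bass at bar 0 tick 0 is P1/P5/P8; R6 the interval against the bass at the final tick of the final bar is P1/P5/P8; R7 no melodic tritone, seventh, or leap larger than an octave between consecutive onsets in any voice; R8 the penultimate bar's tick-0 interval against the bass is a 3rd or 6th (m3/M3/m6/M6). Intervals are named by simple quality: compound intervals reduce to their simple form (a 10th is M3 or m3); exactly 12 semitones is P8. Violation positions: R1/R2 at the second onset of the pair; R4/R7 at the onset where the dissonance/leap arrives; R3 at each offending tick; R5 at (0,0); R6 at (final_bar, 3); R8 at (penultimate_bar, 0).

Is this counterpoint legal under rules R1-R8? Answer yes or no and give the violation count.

No (2 violations)

bar 0: v0=A3 v1=A4 (P8)
bar 1: v0=B3 v1=F4 (TT)
bar 2: v0=G3 v1=B3 (M3)
bar 3: v0=A3 v1=F4 (m6)
bar 4: v0=C4 v1=C5 (P8)
bar 5: v0=B3 v1=G4 (m6)
bar 6: v0=A3 v1=A4 (P8)
  R4 @ bar1.0: B3/F4 TT untreated
  R2 @ bar4.0: A3/F4 m6 -> C4/C5 P8 similar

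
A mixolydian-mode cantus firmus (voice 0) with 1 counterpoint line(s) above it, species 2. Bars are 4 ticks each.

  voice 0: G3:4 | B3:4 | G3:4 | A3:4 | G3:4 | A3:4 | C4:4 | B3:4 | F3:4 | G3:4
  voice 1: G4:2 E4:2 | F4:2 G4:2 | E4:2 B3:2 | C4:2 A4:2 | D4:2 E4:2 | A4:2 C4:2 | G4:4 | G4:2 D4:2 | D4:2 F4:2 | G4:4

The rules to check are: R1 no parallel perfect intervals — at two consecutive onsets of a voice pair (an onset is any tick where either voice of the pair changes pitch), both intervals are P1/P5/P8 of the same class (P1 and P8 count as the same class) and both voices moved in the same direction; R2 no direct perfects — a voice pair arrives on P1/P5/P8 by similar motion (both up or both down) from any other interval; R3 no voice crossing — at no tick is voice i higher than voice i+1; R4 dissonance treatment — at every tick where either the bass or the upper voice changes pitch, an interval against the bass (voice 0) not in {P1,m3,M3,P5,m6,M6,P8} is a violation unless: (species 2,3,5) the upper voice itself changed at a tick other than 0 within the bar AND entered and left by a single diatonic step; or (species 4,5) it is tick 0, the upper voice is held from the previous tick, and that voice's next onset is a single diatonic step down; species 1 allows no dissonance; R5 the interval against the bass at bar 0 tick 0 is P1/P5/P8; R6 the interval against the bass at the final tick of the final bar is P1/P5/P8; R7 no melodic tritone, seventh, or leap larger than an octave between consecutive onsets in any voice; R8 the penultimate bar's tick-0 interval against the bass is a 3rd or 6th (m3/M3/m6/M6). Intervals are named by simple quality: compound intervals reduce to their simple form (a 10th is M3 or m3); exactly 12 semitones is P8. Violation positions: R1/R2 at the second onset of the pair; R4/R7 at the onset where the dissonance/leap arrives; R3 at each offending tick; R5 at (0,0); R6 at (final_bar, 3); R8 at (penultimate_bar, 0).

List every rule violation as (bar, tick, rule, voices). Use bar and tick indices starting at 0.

(1, 0, R4, (0, 1))
(4, 0, R2, (0, 1))
(5, 0, R2, (0, 1))
(6, 0, R2, (0, 1))
(8, 0, R7, (0,))
(9, 0, R1, (0, 1))

bar 0: v0=G3 v1=G4 downbeat P8
bar 1: v0=B3 v1=F4 downbeat TT
bar 2: v0=G3 v1=E4 downbeat M6
bar 3: v0=A3 v1=C4 downbeat m3
bar 4: v0=G3 v1=D4 downbeat P5
bar 5: v0=A3 v1=A4 downbeat P8
bar 6: v0=C4 v1=G4 downbeat P5
bar 7: v0=B3 v1=G4 downbeat m6
bar 8: v0=F3 v1=D4 downbeat M6
bar 9: v0=G3 v1=G4 downbeat P8
  -> R4 @ bar 1 tick 0 v(0, 1): B3/F4 TT untreated
  -> R2 @ bar 4 tick 0 v(0, 1): A3/A4 P8 -> G3/D4 P5 similar
  -> R2 @ bar 5 tick 0 v(0, 1): G3/E4 M6 -> A3/A4 P8 similar
  -> R2 @ bar 6 tick 0 v(0, 1): A3/C4 m3 -> C4/G4 P5 similar
  -> R7 @ bar 8 tick 0 v(0,): B3->F3 leap 6st
  -> R1 @ bar 9 tick 0 v(0, 1): F3/F4 P8 -> G3/G4 P8 similar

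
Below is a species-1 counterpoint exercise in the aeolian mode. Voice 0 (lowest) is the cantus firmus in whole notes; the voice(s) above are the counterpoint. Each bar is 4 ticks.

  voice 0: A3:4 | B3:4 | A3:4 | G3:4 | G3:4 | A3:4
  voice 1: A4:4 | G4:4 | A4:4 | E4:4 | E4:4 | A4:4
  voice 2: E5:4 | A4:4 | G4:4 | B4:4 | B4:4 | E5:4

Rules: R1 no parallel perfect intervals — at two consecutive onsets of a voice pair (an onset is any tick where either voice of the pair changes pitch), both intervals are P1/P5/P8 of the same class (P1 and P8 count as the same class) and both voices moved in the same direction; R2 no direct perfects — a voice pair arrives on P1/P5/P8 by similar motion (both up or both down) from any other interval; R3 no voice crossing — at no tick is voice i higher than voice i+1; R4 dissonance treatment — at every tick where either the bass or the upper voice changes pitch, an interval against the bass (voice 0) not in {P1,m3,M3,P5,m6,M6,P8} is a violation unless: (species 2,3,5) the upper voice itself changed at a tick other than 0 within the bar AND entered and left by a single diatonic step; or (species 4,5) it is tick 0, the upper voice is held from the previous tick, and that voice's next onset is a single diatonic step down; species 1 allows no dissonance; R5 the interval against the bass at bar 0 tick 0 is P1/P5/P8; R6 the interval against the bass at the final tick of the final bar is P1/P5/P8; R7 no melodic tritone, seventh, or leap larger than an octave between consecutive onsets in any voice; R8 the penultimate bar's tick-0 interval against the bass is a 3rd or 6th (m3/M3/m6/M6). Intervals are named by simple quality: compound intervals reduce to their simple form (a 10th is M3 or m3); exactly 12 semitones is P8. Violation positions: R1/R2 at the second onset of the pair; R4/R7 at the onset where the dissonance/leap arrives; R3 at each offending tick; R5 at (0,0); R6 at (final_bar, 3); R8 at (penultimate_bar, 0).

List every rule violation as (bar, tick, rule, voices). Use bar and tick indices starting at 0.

bar 0: v0=A3 v1=A4 v2=E5 downbeat P5
bar 1: v0=B3 v1=G4 v2=A4 downbeat m7
bar 2: v0=A3 v1=A4 v2=G4 downbeat m7
bar 3: v0=G3 v1=E4 v2=B4 downbeat M3
bar 4: v0=G3 v1=E4 v2=B4 downbeat M3
bar 5: v0=A3 v1=A4 v2=E5 downbeat P5
  -> R4 @ bar 1 tick 0 v(0, 2): B3/A4 m7 untreated
  -> R3 @ bar 2 tick 0 v(1, 2): A4 above G4
  -> R4 @ bar 2 tick 0 v(0, 2): A3/G4 m7 untreated
  -> R3 @ bar 2 tick 1 v(1, 2): A4 above G4
  -> R3 @ bar 2 tick 2 v(1, 2): A4 above G4
  -> R3 @ bar 2 tick 3 v(1, 2): A4 above G4
  -> R1 @ bar 5 tick 0 v(1, 2): E4/B4 P5 -> A4/E5 P5 similar
  -> R2 @ bar 5 tick 0 v(0, 1): G3/E4 M6 -> A3/A4 P8 similar
  -> R2 @ bar 5 tick 0 v(0, 2): G3/B4 M3 -> A3/E5 P5 similar

(1, 0, R4, (0, 2))
(2, 0, R3, (1, 2))
(2, 0, R4, (0, 2))
(2, 1, R3, (1, 2))
(2, 2, R3, (1, 2))
(2, 3, R3, (1, 2))
(5, 0, R1, (1, 2))
(5, 0, R2, (0, 1))
(5, 0, R2, (0, 2))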